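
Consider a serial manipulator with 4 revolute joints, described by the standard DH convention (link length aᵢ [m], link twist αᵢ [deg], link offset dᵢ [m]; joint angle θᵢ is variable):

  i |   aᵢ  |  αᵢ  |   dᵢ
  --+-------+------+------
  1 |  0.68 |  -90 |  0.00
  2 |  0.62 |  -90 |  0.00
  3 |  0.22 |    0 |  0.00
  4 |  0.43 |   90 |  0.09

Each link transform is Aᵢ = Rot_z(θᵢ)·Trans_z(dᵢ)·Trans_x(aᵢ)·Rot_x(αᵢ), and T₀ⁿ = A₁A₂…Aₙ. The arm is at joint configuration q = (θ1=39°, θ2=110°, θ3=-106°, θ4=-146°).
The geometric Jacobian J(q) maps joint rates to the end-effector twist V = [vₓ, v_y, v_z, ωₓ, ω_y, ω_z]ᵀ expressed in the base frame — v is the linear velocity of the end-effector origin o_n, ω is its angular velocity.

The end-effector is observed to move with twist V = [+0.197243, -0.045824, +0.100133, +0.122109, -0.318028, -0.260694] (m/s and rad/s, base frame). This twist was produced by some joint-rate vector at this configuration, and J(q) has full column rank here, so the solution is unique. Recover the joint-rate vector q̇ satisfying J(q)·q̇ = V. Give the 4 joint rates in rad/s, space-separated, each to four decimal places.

o_n = [0.4737, 0.1295, -0.3700]
J₁: ẑ×o_n = [-0.1295, 0.4737, 0.0000], ω = ẑ
J2: z=[-0.6293, 0.7771, 0.0000] o=[0.5285, 0.4279, 0.0000] → [-0.2875, -0.2328, 0.2304, -0.6293, 0.7771, 0.0000]
J3: z=[-0.7303, -0.5914, 0.3420] o=[0.3637, 0.2945, -0.5826] → [-0.0693, 0.1929, 0.1856, -0.7303, -0.5914, 0.3420]
J4: z=[-0.7303, -0.5914, 0.3420] o=[0.2467, 0.4719, -0.5256] → [0.0251, 0.1913, 0.3843, -0.7303, -0.5914, 0.3420]
q̇ = J⁺·V = [-0.2990, -0.3240, -0.6630, 0.7750]

-0.2990 -0.3240 -0.6630 0.7750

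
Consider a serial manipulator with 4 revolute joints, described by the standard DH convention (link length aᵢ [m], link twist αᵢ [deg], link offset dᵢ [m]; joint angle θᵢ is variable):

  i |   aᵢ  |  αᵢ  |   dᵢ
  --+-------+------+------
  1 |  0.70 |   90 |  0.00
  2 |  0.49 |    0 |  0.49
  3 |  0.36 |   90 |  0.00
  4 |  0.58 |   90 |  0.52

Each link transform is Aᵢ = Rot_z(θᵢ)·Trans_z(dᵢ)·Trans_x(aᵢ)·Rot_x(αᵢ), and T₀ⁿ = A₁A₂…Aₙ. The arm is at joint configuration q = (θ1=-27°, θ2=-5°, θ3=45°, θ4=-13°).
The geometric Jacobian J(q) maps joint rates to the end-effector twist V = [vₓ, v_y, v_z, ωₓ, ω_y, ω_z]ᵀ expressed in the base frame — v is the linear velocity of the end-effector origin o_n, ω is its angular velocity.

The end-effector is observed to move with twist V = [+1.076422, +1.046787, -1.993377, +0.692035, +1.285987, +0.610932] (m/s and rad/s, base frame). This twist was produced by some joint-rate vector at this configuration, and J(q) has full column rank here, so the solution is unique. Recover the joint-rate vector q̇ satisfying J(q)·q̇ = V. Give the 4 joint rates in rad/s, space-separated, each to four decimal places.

o_n = [1.8247, -1.3332, 0.1536]
J₁: ẑ×o_n = [1.3332, 1.8247, -0.0000], ω = ẑ
J2: z=[-0.4540, -0.8910, 0.0000] o=[0.6237, -0.3178, 0.0000] → [-0.1369, 0.0697, 1.5311, -0.4540, -0.8910, 0.0000]
J3: z=[-0.4540, -0.8910, 0.0000] o=[0.8362, -0.9760, -0.0427] → [-0.1749, 0.0891, 1.0429, -0.4540, -0.8910, 0.0000]
J4: z=[0.5727, -0.2918, -0.7660] o=[1.0819, -1.1012, 0.1887] → [-0.1675, -0.5489, 0.0839, 0.5727, -0.2918, -0.7660]
q̇ = J⁺·V = [0.6500, -0.9730, -0.4870, 0.0510]

0.6500 -0.9730 -0.4870 0.0510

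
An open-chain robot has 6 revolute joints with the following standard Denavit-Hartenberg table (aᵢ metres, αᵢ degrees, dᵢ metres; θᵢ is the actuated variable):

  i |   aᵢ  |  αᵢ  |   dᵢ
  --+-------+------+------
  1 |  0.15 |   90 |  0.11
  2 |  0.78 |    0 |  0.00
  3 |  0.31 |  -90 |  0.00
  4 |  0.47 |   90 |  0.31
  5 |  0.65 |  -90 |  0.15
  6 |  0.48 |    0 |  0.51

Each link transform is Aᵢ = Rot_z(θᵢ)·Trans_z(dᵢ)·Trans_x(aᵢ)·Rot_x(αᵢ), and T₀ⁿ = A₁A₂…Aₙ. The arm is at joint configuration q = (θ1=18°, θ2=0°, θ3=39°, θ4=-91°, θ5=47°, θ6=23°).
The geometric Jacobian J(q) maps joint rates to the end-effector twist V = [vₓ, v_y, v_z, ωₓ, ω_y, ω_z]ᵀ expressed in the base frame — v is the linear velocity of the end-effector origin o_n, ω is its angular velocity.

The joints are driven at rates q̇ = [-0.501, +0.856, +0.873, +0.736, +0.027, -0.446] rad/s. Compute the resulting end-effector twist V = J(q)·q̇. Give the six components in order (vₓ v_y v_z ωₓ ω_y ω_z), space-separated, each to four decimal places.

-2.2933 -0.8947 -0.1486 0.3523 -2.0459 -0.1860

o_n = [0.5191, -0.7168, 1.4513]
J₁: ẑ×o_n = [0.7168, 0.5191, -0.0000], ω = ẑ
J2: z=[0.3090, -0.9511, 0.0000] o=[0.1427, 0.0464, 0.1100] → [-1.2756, -0.4145, 0.1222, 0.3090, -0.9511, 0.0000]
J3: z=[0.3090, -0.9511, 0.0000] o=[0.8845, 0.2874, 0.1100] → [-1.2756, -0.4145, -0.6578, 0.3090, -0.9511, 0.0000]
J4: z=[-0.5985, -0.1945, 0.7771] o=[1.1136, 0.3618, 0.3051] → [0.6154, 0.2240, 0.5300, -0.5985, -0.1945, 0.7771]
J5: z=[-0.7444, -0.2235, -0.6292] o=[1.0672, -0.1474, 0.5408] → [-0.5618, 1.0226, 0.3014, -0.7444, -0.2235, -0.6292]
J6: z=[-0.6247, 0.5659, 0.5380] o=[0.8023, -0.6967, 0.8110] → [0.3731, 0.2476, 0.1728, -0.6247, 0.5659, 0.5380]
V = J·q̇ = [-2.2933, -0.8947, -0.1486, 0.3523, -2.0459, -0.1860]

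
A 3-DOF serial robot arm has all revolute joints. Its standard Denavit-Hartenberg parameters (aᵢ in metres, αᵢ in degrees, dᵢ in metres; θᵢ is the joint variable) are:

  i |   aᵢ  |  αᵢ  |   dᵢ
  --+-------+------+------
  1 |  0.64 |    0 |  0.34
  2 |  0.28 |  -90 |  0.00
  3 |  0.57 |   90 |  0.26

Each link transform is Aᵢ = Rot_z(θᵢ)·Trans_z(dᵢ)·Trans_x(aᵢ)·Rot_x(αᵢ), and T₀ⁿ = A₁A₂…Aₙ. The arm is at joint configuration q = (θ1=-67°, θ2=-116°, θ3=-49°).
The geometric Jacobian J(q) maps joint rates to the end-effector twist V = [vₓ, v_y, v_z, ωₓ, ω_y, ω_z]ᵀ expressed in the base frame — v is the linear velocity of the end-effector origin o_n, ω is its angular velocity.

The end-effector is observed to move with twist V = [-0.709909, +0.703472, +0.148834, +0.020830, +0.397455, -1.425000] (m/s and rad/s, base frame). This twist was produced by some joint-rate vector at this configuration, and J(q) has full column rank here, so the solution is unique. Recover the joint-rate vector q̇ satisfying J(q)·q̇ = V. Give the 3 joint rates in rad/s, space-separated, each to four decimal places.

o_n = [-0.4166, -0.8145, 0.7702]
J₁: ẑ×o_n = [0.8145, -0.4166, 0.0000], ω = ẑ
J2: z=[0.0000, 0.0000, 1.0000] o=[0.2501, -0.5891, 0.3400] → [0.2254, -0.6667, 0.0000, 0.0000, 0.0000, 1.0000]
J3: z=[-0.0523, -0.9986, 0.0000] o=[-0.0295, -0.5745, 0.3400] → [-0.4296, 0.0225, -0.3740, -0.0523, -0.9986, 0.0000]
q̇ = J⁺·V = [-0.9500, -0.4750, -0.3980]

-0.9500 -0.4750 -0.3980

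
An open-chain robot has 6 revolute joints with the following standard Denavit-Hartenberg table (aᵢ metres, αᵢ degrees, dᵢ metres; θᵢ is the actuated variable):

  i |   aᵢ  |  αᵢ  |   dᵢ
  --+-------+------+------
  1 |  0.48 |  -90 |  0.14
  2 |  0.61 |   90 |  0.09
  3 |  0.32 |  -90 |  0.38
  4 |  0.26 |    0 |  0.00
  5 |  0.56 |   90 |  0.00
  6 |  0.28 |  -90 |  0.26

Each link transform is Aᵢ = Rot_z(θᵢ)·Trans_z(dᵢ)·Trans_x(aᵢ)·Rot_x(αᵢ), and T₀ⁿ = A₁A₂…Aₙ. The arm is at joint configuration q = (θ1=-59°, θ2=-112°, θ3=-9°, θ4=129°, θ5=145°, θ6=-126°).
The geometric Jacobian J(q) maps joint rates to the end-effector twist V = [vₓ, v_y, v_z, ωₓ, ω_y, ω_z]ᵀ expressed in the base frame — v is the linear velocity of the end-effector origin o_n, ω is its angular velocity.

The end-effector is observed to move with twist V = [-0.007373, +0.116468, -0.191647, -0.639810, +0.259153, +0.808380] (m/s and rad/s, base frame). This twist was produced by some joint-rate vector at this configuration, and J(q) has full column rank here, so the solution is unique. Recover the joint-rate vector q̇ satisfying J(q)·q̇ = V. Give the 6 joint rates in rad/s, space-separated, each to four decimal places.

o_n = [-0.2358, 0.1557, 0.3825]
J₁: ẑ×o_n = [-0.1557, -0.2358, 0.0000], ω = ẑ
J2: z=[0.8572, 0.5150, 0.0000] o=[0.2472, -0.4114, 0.1400] → [0.1249, -0.2078, 0.7349, 0.8572, 0.5150, 0.0000]
J3: z=[-0.4775, 0.7948, -0.3746] o=[0.2067, -0.1692, 0.7056] → [-0.1351, 0.0114, 0.1965, -0.4775, 0.7948, -0.3746]
J4: z=[0.8164, 0.5589, 0.1450] o=[-0.0787, 0.2085, 0.8563] → [-0.2572, 0.3641, 0.0447, 0.8164, 0.5589, 0.1450]
J5: z=[0.8164, 0.5589, 0.1450] o=[0.0709, 0.0092, 0.7821] → [-0.2446, 0.2818, 0.2910, 0.8164, 0.5589, 0.1450]
J6: z=[0.2905, -0.1806, -0.9397] o=[-0.2085, 0.4624, 0.6086] → [-0.2474, 0.0913, -0.0941, 0.2905, -0.1806, -0.9397]
q̇ = J⁺·V = [0.0980, -0.6110, 0.3030, -0.0990, 0.4280, -0.8260]

0.0980 -0.6110 0.3030 -0.0990 0.4280 -0.8260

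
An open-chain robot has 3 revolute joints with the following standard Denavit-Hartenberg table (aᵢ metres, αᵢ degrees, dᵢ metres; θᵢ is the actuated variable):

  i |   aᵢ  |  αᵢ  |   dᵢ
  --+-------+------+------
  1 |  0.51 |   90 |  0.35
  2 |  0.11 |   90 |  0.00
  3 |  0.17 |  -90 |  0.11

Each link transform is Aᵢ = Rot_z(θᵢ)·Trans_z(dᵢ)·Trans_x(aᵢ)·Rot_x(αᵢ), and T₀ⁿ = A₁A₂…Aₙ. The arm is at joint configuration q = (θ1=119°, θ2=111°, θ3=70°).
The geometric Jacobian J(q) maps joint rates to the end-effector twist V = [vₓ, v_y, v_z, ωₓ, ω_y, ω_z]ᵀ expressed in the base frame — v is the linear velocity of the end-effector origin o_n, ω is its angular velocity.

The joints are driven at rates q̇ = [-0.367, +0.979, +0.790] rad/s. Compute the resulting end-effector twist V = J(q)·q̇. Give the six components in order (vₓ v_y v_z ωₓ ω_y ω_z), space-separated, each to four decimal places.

0.3172 -0.0593 -0.0763 0.4987 1.1197 -0.0839

o_n = [-0.1281, 0.5606, 0.5464]
J₁: ẑ×o_n = [-0.5606, -0.1281, 0.0000], ω = ẑ
J2: z=[0.8746, 0.4848, 0.0000] o=[-0.2473, 0.4461, 0.3500] → [0.0952, -0.1718, 0.0424, 0.8746, 0.4848, 0.0000]
J3: z=[-0.4526, 0.8165, 0.3584] o=[-0.2281, 0.4116, 0.4527] → [0.0231, 0.0783, -0.1491, -0.4526, 0.8165, 0.3584]
V = J·q̇ = [0.3172, -0.0593, -0.0763, 0.4987, 1.1197, -0.0839]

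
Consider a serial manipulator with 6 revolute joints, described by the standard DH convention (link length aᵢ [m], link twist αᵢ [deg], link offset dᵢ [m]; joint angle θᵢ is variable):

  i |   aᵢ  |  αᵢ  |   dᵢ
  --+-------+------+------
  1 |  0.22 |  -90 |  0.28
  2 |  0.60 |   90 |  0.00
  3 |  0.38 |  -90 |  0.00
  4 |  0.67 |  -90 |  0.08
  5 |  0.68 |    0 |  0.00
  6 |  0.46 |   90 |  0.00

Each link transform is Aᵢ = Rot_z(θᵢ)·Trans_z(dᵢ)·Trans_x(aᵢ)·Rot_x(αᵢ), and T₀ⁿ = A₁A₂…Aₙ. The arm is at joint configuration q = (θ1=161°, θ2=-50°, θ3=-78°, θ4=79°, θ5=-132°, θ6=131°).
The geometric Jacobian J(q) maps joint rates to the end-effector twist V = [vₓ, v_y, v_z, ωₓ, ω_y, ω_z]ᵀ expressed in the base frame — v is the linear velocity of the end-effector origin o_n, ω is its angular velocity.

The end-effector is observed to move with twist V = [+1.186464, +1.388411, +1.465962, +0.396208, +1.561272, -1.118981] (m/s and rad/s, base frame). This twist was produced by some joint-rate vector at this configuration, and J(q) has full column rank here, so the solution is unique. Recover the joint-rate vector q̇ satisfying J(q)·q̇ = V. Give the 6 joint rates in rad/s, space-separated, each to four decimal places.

-0.8650 -0.9860 -0.3790 -0.2350 0.1930 -0.7870

o_n = [-1.3477, 0.8599, 0.8394]
J₁: ẑ×o_n = [-0.8599, -1.3477, 0.0000], ω = ẑ
J2: z=[-0.3256, -0.9455, 0.0000] o=[-0.2080, 0.0716, 0.2800] → [-0.5289, 0.1821, -1.3343, -0.3256, -0.9455, 0.0000]
J3: z=[0.7243, -0.2494, 0.6428] o=[-0.5727, 0.1972, 0.7396] → [-0.4509, -0.5705, 0.2867, 0.7243, -0.2494, 0.6428]
J4: z=[-0.6622, 0.0081, 0.7493] o=[-0.4997, 0.5652, 0.8001] → [-0.2205, -0.6094, -0.1883, -0.6622, 0.0081, 0.7493]
J5: z=[-0.3268, -0.9030, -0.2790] o=[-1.0045, 0.8536, 0.4577] → [-0.3429, 0.2205, -0.3120, -0.3268, -0.9030, -0.2790]
J6: z=[-0.3268, -0.9030, -0.2790] o=[-1.0323, 0.6623, 1.1096] → [0.2991, -0.0003, -0.3494, -0.3268, -0.9030, -0.2790]
q̇ = J⁺·V = [-0.8650, -0.9860, -0.3790, -0.2350, 0.1930, -0.7870]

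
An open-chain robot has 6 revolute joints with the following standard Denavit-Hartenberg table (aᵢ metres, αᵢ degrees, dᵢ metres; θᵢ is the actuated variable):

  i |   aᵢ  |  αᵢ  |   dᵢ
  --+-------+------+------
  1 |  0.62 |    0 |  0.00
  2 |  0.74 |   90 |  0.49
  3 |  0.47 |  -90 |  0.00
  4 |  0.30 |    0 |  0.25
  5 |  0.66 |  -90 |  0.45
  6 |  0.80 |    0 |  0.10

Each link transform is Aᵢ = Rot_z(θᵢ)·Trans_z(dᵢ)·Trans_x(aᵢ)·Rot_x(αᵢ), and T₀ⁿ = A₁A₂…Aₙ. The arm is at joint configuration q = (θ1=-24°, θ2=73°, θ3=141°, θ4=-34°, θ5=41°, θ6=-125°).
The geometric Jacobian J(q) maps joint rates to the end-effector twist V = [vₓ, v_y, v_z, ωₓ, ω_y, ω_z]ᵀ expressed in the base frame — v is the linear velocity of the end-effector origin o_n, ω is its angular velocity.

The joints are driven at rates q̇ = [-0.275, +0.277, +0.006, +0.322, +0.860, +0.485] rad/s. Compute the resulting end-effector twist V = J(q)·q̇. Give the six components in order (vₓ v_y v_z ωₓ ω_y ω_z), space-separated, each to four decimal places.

o_n = [0.0635, -0.8978, 0.0070]
J₁: ẑ×o_n = [0.8978, 0.0635, -0.0000], ω = ẑ
J2: z=[0.0000, 0.0000, 1.0000] o=[0.5664, -0.2522, 0.0000] → [0.6456, -0.5029, 0.0000, 0.0000, 0.0000, 1.0000]
J3: z=[0.7547, -0.6561, 0.0000] o=[1.0519, 0.3063, 0.4900] → [0.3169, 0.3645, -1.5572, 0.7547, -0.6561, 0.0000]
J4: z=[-0.4129, -0.4750, -0.7771] o=[0.8123, 0.0306, 0.7858] → [-0.3516, 0.2603, 0.0277, -0.4129, -0.4750, -0.7771]
J5: z=[-0.4129, -0.4750, -0.7771] o=[0.7088, -0.3440, 0.7480] → [-0.0784, 0.1956, -0.0779, -0.4129, -0.4750, -0.7771]
J6: z=[-0.6869, 0.7226, -0.0767] o=[0.1283, -0.8892, 0.8106] → [-0.5814, -0.5470, 0.0527, -0.6869, 0.7226, -0.0767]
V = J·q̇ = [-0.5287, -0.1679, -0.0418, -0.8167, -0.2148, -0.9538]

-0.5287 -0.1679 -0.0418 -0.8167 -0.2148 -0.9538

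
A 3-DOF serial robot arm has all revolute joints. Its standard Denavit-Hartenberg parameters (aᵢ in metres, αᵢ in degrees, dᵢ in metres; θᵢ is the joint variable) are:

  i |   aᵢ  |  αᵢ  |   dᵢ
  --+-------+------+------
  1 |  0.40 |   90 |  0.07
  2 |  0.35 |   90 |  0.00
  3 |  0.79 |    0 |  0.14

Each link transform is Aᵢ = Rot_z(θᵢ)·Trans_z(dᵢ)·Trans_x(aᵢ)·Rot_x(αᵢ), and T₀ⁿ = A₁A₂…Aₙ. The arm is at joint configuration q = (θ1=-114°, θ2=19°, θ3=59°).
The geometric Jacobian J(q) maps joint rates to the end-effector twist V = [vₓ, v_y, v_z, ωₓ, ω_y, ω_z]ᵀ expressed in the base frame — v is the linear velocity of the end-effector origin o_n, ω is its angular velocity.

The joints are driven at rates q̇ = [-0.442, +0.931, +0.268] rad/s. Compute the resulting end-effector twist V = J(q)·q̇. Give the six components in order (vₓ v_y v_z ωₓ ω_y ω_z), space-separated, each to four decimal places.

o_n = [-1.0909, -0.7854, 0.1840]
J₁: ẑ×o_n = [0.7854, -1.0909, 0.0000], ω = ẑ
J2: z=[-0.9135, 0.4067, 0.0000] o=[-0.1627, -0.3654, 0.0700] → [0.0464, 0.1042, 0.7612, -0.9135, 0.4067, 0.0000]
J3: z=[-0.1324, -0.2974, -0.9455] o=[-0.2973, -0.6677, 0.1839] → [-0.1113, 0.7504, -0.2205, -0.1324, -0.2974, -0.9455]
V = J·q̇ = [-0.3338, 0.7803, 0.6496, -0.8860, 0.2990, -0.6954]

-0.3338 0.7803 0.6496 -0.8860 0.2990 -0.6954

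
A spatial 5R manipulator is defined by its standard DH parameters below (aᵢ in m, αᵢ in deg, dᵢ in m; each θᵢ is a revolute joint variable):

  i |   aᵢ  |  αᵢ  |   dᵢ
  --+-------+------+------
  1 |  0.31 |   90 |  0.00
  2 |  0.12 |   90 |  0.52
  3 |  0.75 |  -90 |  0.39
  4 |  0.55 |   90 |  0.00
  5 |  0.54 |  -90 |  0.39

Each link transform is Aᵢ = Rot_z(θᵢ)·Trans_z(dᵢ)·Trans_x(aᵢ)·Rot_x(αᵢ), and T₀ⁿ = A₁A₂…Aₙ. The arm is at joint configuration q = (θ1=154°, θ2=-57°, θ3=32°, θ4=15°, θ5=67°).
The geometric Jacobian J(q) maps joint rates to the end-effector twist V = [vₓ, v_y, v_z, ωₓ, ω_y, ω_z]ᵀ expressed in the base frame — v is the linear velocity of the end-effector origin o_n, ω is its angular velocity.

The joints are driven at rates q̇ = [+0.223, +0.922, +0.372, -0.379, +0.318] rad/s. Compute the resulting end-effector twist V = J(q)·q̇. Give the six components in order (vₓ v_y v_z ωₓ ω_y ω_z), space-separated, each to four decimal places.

o_n = [0.3438, 1.8150, -1.3181]
J₁: ẑ×o_n = [-1.8150, 0.3438, 0.0000], ω = ẑ
J2: z=[0.4384, 0.8988, 0.0000] o=[-0.2786, 0.1359, 0.0000] → [-1.1847, 0.5778, 0.1766, 0.4384, 0.8988, 0.0000]
J3: z=[0.7538, -0.3676, -0.5446] o=[-0.1094, 0.6319, -0.1006] → [1.0919, 0.6708, 1.0584, 0.7538, -0.3676, -0.5446]
J4: z=[0.6312, 0.6357, 0.4444] o=[0.0474, 0.9976, -0.8465] → [-0.6630, 0.4294, 0.3275, 0.6312, 0.6357, 0.4444]
J5: z=[0.6808, -0.1794, -0.7102] o=[-0.1570, 1.4105, -1.1468] → [0.3179, -0.2391, 0.3652, 0.6808, -0.1794, -0.7102]
V = J·q̇ = [-0.7384, 0.6202, 0.5486, 0.6619, 0.3939, -0.3739]

-0.7384 0.6202 0.5486 0.6619 0.3939 -0.3739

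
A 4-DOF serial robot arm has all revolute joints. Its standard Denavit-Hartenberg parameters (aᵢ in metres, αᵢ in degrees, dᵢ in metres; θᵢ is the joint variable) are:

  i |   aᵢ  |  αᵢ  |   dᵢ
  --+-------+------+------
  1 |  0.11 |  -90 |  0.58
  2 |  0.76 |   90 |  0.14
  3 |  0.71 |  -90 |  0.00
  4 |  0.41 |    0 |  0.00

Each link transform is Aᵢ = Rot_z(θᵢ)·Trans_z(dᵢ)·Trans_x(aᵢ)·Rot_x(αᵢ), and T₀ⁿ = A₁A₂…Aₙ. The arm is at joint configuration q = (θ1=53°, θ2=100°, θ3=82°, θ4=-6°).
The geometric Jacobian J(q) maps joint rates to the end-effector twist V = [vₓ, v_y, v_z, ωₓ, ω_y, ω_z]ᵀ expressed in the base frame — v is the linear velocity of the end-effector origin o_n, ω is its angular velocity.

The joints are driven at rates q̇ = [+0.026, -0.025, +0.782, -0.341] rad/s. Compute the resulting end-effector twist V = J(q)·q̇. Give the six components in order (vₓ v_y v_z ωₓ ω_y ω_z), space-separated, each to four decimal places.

0.0818 0.2863 0.8274 0.4860 0.5246 -0.4423

o_n = [-0.9999, 0.7450, -0.3291]
J₁: ẑ×o_n = [-0.7450, -0.9999, 0.0000], ω = ẑ
J2: z=[-0.7986, 0.6018, 0.0000] o=[0.0662, 0.0878, 0.5800] → [-0.5471, -0.7260, 0.1168, -0.7986, 0.6018, 0.0000]
J3: z=[0.5927, 0.7865, -0.1736] o=[-0.1250, 0.0667, -0.1685] → [-0.0086, 0.2471, 1.0901, 0.5927, 0.7865, -0.1736]
J4: z=[-0.0077, 0.2211, 0.9752] o=[-0.6969, 0.4761, -0.2658] → [-0.2762, -0.2960, 0.0649, -0.0077, 0.2211, 0.9752]
V = J·q̇ = [0.0818, 0.2863, 0.8274, 0.4860, 0.5246, -0.4423]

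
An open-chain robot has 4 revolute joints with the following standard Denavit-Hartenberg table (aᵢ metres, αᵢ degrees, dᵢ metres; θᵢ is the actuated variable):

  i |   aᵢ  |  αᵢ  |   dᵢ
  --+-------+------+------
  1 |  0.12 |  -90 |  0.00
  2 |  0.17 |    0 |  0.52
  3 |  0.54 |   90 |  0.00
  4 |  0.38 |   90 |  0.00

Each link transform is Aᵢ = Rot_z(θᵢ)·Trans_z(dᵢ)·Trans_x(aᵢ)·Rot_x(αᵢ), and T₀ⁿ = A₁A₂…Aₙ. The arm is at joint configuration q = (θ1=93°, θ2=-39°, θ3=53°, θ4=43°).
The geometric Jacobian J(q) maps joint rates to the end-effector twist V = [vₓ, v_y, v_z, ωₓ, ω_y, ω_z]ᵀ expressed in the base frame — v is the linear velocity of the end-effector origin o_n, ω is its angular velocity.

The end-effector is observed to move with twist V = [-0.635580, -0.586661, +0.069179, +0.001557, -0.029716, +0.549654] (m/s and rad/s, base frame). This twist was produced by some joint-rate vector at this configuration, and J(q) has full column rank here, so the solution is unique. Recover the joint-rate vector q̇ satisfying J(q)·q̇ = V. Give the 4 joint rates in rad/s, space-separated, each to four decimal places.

o_n = [-0.8328, 1.0035, -0.0909]
J₁: ẑ×o_n = [-1.0035, -0.8328, 0.0000], ω = ẑ
J2: z=[-0.9986, -0.0523, 0.0000] o=[-0.0063, 0.1198, 0.0000] → [0.0048, -0.0908, -0.9257, -0.9986, -0.0523, 0.0000]
J3: z=[-0.9986, -0.0523, 0.0000] o=[-0.5325, 0.2246, 0.1070] → [0.0104, -0.1976, -0.7936, -0.9986, -0.0523, 0.0000]
J4: z=[-0.0127, 0.2416, 0.9703] o=[-0.5599, 0.7478, -0.0237] → [-0.2644, -0.2657, 0.0627, -0.0127, 0.2416, 0.9703]
q̇ = J⁺·V = [0.6690, -0.5820, 0.5820, -0.1230]

0.6690 -0.5820 0.5820 -0.1230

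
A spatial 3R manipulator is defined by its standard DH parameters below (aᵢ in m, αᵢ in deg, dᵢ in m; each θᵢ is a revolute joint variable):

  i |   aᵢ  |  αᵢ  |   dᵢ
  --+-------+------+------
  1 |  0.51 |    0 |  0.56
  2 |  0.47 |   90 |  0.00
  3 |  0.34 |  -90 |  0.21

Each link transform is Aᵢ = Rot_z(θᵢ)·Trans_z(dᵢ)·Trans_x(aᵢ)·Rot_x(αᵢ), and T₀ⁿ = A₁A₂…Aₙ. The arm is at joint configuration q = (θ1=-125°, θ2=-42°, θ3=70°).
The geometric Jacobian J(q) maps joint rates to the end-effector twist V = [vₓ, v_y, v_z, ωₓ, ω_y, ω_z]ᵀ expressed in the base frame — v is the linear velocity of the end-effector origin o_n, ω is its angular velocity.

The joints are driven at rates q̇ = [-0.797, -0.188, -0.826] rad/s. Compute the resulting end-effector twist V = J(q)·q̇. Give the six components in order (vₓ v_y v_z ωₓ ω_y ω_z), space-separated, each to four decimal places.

o_n = [-0.9110, -0.3450, 0.8795]
J₁: ẑ×o_n = [0.3450, -0.9110, 0.0000], ω = ẑ
J2: z=[0.0000, 0.0000, 1.0000] o=[-0.2925, -0.4178, 0.5600] → [-0.0727, -0.6185, 0.0000, 0.0000, 0.0000, 1.0000]
J3: z=[-0.2250, 0.9744, 0.0000] o=[-0.7505, -0.5235, 0.5600] → [0.3113, 0.0719, 0.1163, -0.2250, 0.9744, 0.0000]
V = J·q̇ = [-0.5185, 0.7830, -0.0961, 0.1858, -0.8048, -0.9850]

-0.5185 0.7830 -0.0961 0.1858 -0.8048 -0.9850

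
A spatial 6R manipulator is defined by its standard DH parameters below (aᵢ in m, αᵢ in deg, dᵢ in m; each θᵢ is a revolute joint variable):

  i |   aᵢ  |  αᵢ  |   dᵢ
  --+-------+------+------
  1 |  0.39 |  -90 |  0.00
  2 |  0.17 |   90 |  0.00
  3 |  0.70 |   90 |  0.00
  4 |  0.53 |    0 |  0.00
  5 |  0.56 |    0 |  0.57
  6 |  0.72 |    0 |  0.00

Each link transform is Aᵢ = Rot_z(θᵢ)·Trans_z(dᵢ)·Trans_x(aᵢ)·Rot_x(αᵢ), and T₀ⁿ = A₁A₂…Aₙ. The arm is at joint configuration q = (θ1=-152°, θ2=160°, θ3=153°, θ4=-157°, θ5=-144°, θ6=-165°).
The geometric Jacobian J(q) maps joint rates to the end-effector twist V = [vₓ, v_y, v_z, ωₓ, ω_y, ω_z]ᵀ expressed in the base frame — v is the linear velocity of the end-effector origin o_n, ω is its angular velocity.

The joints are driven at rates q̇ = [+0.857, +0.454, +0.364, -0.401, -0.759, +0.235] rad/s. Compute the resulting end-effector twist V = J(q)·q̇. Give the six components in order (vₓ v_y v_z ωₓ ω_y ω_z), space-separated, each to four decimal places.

0.2685 0.1388 0.1208 -0.6321 0.0831 0.6586

o_n = [0.2175, -0.6149, 0.3393]
J₁: ẑ×o_n = [0.6149, 0.2175, -0.0000], ω = ẑ
J2: z=[0.4695, -0.8829, 0.0000] o=[-0.3443, -0.1831, 0.0000] → [-0.2996, -0.1593, 0.2933, 0.4695, -0.8829, 0.0000]
J3: z=[-0.3020, -0.1606, -0.9397] o=[-0.2033, -0.1081, -0.0581] → [-0.5401, -0.2754, 0.2206, -0.3020, -0.1606, -0.9397]
J4: z=[0.7950, -0.5864, -0.1553] o=[-0.5716, -0.6638, 0.1552] → [-0.1004, -0.2689, 0.5017, 0.7950, -0.5864, -0.1553]
J5: z=[0.7950, -0.5864, -0.1553] o=[-0.2524, -0.2433, 0.2011] → [-0.1388, -0.1828, -0.0199, 0.7950, -0.5864, -0.1553]
J6: z=[0.7950, -0.5864, -0.1553] o=[-0.0959, -0.8836, -0.2506] → [-0.3042, -0.5176, 0.3974, 0.7950, -0.5864, -0.1553]
V = J·q̇ = [0.2685, 0.1388, 0.1208, -0.6321, 0.0831, 0.6586]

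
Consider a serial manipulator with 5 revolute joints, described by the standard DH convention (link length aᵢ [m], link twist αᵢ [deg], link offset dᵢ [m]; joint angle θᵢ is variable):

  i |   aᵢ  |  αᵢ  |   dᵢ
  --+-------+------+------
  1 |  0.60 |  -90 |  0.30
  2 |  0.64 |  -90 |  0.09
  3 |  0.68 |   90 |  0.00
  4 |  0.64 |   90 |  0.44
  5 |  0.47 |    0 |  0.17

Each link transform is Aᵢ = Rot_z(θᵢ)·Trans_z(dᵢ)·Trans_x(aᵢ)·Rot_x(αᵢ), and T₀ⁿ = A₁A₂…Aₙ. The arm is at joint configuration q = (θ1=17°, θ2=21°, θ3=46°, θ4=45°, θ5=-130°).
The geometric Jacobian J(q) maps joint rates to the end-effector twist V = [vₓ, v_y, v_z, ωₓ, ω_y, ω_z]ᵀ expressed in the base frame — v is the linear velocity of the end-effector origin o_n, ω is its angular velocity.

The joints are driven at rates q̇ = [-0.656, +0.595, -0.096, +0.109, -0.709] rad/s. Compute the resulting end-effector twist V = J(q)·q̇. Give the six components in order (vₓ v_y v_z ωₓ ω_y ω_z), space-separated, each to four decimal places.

-0.3498 -1.0190 -0.6620 -0.6814 0.8702 -0.9377

o_n = [1.9763, -0.0252, -0.3195]
J₁: ẑ×o_n = [0.0252, 1.9763, -0.0000], ω = ẑ
J2: z=[-0.2924, 0.9563, 0.0000] o=[0.5738, 0.1754, 0.3000] → [-0.5924, -0.1811, -1.2825, -0.2924, 0.9563, 0.0000]
J3: z=[-0.3427, -0.1048, -0.9336] o=[1.1189, 0.4362, 0.0706] → [-0.3899, -0.9342, 0.2480, -0.3427, -0.1048, -0.9336]
J4: z=[0.4391, 0.8607, -0.2578] o=[1.6836, 0.0973, -0.0986] → [-0.2217, 0.0215, -0.3057, 0.4391, 0.8607, -0.2578]
J5: z=[0.8296, -0.2783, 0.4841] o=[2.0976, 0.2031, -0.7472] → [-0.0085, -0.4135, -0.2232, 0.8296, -0.2783, 0.4841]
V = J·q̇ = [-0.3498, -1.0190, -0.6620, -0.6814, 0.8702, -0.9377]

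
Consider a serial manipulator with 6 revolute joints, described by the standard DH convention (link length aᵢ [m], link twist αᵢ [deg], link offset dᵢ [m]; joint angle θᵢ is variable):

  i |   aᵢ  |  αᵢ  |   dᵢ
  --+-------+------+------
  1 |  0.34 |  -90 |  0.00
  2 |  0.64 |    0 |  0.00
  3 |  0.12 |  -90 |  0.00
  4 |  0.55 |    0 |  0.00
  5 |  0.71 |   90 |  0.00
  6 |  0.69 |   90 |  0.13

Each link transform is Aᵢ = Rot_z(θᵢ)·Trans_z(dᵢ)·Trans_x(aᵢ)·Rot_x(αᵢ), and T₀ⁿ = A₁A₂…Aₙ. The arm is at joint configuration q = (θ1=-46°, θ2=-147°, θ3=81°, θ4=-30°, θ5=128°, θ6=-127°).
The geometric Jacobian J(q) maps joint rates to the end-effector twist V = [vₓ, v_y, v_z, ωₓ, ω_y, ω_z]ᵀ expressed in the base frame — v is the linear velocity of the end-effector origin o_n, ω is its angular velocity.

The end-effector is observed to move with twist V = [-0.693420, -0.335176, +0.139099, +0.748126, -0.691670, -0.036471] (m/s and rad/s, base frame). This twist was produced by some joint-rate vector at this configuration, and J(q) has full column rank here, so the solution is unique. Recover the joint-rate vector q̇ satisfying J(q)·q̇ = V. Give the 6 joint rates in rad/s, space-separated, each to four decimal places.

o_n = [-0.3183, 0.2792, 1.1976]
J₁: ẑ×o_n = [-0.2792, -0.3183, 0.0000], ω = ẑ
J2: z=[0.7193, 0.6947, 0.0000] o=[0.2362, -0.2446, 0.0000] → [0.8319, -0.8615, 0.7619, 0.7193, 0.6947, 0.0000]
J3: z=[0.7193, 0.6947, 0.0000] o=[-0.1367, 0.1415, 0.3486] → [0.5898, -0.6107, 0.2252, 0.7193, 0.6947, 0.0000]
J4: z=[0.6346, -0.6571, -0.4067] o=[-0.1028, 0.1064, 0.4582] → [-0.4156, -0.3816, -0.0319, 0.6346, -0.6571, -0.4067]
J5: z=[0.6346, -0.6571, -0.4067] o=[0.2296, 0.1581, 0.8933] → [-0.1507, 0.0298, -0.2832, 0.6346, -0.6571, -0.4067]
J6: z=[0.1797, -0.3864, 0.9047] o=[-0.3041, -0.3014, 0.8031] → [-0.6777, -0.0838, 0.0988, 0.1797, -0.3864, 0.9047]
q̇ = J⁺·V = [-0.5830, -0.0210, 0.2070, 0.8660, -0.1590, 0.9220]

-0.5830 -0.0210 0.2070 0.8660 -0.1590 0.9220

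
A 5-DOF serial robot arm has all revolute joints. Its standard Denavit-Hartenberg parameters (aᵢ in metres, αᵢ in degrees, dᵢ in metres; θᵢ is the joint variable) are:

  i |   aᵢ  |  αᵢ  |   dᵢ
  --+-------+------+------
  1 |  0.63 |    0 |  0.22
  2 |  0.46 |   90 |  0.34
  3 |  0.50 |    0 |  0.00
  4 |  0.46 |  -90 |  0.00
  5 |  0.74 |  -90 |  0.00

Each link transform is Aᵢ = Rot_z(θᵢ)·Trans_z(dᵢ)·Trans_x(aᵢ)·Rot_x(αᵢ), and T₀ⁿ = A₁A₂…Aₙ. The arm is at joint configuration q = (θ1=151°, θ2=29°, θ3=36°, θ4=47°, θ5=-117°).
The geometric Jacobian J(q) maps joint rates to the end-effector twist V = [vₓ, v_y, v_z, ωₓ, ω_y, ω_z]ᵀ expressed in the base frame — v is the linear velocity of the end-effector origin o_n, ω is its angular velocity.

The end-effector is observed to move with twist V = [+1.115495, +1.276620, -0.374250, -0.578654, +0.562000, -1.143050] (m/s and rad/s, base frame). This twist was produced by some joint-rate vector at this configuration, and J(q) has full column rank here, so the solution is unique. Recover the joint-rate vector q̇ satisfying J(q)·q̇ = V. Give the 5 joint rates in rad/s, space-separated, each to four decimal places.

o_n = [-1.4306, 0.9648, 0.9770]
J₁: ẑ×o_n = [-0.9648, -1.4306, 0.0000], ω = ẑ
J2: z=[0.0000, 0.0000, 1.0000] o=[-0.5510, 0.3054, 0.2200] → [-0.6593, -0.8796, 0.0000, 0.0000, 0.0000, 1.0000]
J3: z=[0.0000, 1.0000, 0.0000] o=[-1.0110, 0.3054, 0.5600] → [0.4170, -0.0000, 0.4196, 0.0000, 1.0000, 0.0000]
J4: z=[0.0000, 1.0000, 0.0000] o=[-1.4155, 0.3054, 0.8539] → [0.1231, -0.0000, 0.0151, 0.0000, 1.0000, 0.0000]
J5: z=[0.9925, -0.0000, 0.1219] o=[-1.4716, 0.3054, 1.3105] → [-0.0804, 0.3360, 0.6544, 0.9925, -0.0000, 0.1219]
q̇ = J⁺·V = [-0.9610, -0.1110, -0.0030, 0.5650, -0.5830]

-0.9610 -0.1110 -0.0030 0.5650 -0.5830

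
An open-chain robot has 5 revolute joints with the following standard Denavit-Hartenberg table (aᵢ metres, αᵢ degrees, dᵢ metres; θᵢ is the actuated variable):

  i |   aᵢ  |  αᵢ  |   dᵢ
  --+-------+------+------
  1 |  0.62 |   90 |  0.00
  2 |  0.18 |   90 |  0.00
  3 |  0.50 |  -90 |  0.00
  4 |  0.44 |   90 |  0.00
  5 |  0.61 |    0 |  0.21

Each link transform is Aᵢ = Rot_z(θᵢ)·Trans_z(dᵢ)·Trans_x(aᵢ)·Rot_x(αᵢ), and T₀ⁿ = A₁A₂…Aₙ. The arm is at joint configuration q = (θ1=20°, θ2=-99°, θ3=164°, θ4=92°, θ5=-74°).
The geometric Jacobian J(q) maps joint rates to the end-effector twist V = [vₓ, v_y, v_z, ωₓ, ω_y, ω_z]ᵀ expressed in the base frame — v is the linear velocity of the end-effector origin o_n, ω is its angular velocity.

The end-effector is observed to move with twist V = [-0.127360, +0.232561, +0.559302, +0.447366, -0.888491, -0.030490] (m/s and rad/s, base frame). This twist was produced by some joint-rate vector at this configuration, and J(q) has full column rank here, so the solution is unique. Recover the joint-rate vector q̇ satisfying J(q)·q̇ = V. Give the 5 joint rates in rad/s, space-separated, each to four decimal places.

0.3870 0.5090 -0.1890 -0.5690 -0.2470

o_n = [1.4583, -0.2711, 0.2202]
J₁: ẑ×o_n = [0.2711, 1.4583, -0.0000], ω = ẑ
J2: z=[0.3420, -0.9397, 0.0000] o=[0.5826, 0.2121, 0.0000] → [-0.2069, -0.0753, 0.6576, 0.3420, -0.9397, 0.0000]
J3: z=[-0.9281, -0.3378, 0.1564] o=[0.5561, 0.2024, -0.1778] → [-0.0604, 0.5105, 0.7442, -0.9281, -0.3378, 0.1564]
J4: z=[-0.2883, 0.9180, 0.2722] o=[0.6739, 0.0986, 0.2969] → [0.0302, 0.1914, -0.6135, -0.2883, 0.9180, 0.2722]
J5: z=[0.2678, -0.1957, 0.9434] o=[1.0784, 0.2504, 0.2136] → [0.4906, 0.3566, -0.0653, 0.2678, -0.1957, 0.9434]
q̇ = J⁺·V = [0.3870, 0.5090, -0.1890, -0.5690, -0.2470]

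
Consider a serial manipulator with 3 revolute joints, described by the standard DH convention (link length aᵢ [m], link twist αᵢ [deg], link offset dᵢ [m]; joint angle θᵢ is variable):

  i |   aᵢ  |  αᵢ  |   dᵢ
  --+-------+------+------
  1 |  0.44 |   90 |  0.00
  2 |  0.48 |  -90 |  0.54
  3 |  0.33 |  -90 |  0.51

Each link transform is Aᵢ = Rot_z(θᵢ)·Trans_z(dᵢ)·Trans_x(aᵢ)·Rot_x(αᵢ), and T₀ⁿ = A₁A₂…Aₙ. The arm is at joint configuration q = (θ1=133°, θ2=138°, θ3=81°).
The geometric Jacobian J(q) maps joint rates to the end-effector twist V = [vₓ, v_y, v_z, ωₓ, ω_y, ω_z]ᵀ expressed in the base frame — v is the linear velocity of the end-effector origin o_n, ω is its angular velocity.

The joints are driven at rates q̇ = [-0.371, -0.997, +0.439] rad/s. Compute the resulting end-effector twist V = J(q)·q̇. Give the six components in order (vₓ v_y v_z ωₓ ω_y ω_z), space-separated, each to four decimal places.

o_n = [0.3587, -0.0707, -0.0233]
J₁: ẑ×o_n = [0.0707, 0.3587, -0.0000], ω = ẑ
J2: z=[0.7314, 0.6820, 0.0000] o=[-0.3001, 0.3218, 0.0000] → [-0.0159, 0.0170, -0.7363, 0.7314, 0.6820, 0.0000]
J3: z=[0.4563, -0.4894, -0.7431] o=[0.3381, 0.4292, 0.3212] → [-0.2029, 0.1419, -0.2181, 0.4563, -0.4894, -0.7431]
V = J·q̇ = [-0.0995, -0.0877, 0.6384, -0.5288, -0.8948, -0.6972]

-0.0995 -0.0877 0.6384 -0.5288 -0.8948 -0.6972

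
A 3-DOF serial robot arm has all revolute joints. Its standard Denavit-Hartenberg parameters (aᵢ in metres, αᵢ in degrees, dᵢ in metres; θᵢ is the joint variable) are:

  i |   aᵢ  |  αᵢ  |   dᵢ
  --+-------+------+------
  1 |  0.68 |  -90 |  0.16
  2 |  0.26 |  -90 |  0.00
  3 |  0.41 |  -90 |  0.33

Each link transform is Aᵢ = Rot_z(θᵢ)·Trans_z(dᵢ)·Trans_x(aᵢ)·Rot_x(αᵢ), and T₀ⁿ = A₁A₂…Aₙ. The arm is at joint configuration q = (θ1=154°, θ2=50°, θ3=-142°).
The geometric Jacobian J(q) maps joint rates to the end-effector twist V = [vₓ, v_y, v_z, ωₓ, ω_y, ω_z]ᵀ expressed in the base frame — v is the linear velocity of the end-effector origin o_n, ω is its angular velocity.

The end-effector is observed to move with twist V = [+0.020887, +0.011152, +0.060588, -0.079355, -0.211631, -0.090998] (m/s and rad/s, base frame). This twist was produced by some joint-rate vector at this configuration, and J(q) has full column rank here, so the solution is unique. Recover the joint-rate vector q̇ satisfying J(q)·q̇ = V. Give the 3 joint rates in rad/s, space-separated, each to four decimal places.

-0.0730 0.2250 0.0280

o_n = [-0.4582, -0.0574, -0.0038]
J₁: ẑ×o_n = [0.0574, -0.4582, 0.0000], ω = ẑ
J2: z=[-0.4384, -0.8988, 0.0000] o=[-0.6112, 0.2981, 0.1600] → [0.1472, -0.0718, 0.2933, -0.4384, -0.8988, 0.0000]
J3: z=[0.6885, -0.3358, -0.6428] o=[-0.7614, 0.3714, -0.0392] → [-0.2875, -0.2193, -0.1934, 0.6885, -0.3358, -0.6428]
q̇ = J⁺·V = [-0.0730, 0.2250, 0.0280]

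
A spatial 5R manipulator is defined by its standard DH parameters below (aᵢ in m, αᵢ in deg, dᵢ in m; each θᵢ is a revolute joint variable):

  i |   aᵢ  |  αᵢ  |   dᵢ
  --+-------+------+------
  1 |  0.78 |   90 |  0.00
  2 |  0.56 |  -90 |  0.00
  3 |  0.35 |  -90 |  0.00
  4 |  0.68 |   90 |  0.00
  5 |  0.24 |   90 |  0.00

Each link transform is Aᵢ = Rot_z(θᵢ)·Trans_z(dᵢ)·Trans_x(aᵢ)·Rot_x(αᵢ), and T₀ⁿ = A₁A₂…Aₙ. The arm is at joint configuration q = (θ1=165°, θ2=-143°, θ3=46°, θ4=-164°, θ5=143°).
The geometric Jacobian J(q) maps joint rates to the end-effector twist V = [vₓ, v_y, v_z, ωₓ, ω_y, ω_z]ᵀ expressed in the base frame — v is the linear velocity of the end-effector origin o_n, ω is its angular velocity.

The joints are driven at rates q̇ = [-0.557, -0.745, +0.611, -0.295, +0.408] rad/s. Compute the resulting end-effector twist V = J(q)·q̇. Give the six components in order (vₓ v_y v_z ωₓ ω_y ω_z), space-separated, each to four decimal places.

o_n = [-0.5475, 0.1318, -0.3321]
J₁: ẑ×o_n = [-0.1318, -0.5475, 0.0000], ω = ẑ
J2: z=[0.2588, 0.9659, 0.0000] o=[-0.7534, 0.2019, 0.0000] → [-0.3208, 0.0859, -0.2170, 0.2588, 0.9659, 0.0000]
J3: z=[-0.5813, 0.1558, -0.7986] o=[-0.3214, 0.0861, -0.3370] → [0.0372, 0.1835, 0.0087, -0.5813, 0.1558, -0.7986]
J4: z=[-0.7347, -0.5223, 0.4329] o=[-0.1990, -0.2073, -0.4833] → [-0.2258, -0.0397, -0.4312, -0.7347, -0.5223, 0.4329]
J5: z=[0.4624, 0.0814, 0.8829] o=[-0.5366, 0.3699, -0.3598] → [0.2125, -0.0225, -0.1092, 0.4624, 0.0814, 0.8829]
V = J·q̇ = [0.4884, 0.3556, 0.2496, -0.1426, -0.4372, -0.8124]

0.4884 0.3556 0.2496 -0.1426 -0.4372 -0.8124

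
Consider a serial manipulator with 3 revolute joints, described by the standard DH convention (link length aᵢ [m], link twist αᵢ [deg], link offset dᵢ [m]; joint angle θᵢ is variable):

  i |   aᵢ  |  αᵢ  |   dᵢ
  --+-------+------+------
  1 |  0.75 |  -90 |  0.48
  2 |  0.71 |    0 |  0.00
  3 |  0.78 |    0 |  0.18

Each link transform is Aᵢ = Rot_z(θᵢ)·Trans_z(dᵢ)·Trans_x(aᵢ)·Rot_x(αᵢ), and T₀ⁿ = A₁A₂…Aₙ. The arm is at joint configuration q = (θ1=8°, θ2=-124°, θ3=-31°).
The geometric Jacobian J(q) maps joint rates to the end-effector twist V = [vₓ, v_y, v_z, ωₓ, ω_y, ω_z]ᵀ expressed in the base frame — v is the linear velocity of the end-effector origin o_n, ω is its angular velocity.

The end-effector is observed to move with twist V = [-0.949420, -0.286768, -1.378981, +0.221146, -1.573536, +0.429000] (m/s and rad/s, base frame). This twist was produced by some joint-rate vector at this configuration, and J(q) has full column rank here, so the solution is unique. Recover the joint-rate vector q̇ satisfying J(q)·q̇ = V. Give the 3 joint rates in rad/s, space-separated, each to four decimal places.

0.4290 -0.6440 -0.9450

o_n = [-0.3756, 0.1290, 1.3983]
J₁: ẑ×o_n = [-0.1290, -0.3756, 0.0000], ω = ẑ
J2: z=[-0.1392, 0.9903, 0.0000] o=[0.7427, 0.1044, 0.4800] → [0.9093, 0.1278, 1.1039, -0.1392, 0.9903, 0.0000]
J3: z=[-0.1392, 0.9903, 0.0000] o=[0.3495, 0.0491, 1.0686] → [0.3264, 0.0459, 0.7069, -0.1392, 0.9903, 0.0000]
q̇ = J⁺·V = [0.4290, -0.6440, -0.9450]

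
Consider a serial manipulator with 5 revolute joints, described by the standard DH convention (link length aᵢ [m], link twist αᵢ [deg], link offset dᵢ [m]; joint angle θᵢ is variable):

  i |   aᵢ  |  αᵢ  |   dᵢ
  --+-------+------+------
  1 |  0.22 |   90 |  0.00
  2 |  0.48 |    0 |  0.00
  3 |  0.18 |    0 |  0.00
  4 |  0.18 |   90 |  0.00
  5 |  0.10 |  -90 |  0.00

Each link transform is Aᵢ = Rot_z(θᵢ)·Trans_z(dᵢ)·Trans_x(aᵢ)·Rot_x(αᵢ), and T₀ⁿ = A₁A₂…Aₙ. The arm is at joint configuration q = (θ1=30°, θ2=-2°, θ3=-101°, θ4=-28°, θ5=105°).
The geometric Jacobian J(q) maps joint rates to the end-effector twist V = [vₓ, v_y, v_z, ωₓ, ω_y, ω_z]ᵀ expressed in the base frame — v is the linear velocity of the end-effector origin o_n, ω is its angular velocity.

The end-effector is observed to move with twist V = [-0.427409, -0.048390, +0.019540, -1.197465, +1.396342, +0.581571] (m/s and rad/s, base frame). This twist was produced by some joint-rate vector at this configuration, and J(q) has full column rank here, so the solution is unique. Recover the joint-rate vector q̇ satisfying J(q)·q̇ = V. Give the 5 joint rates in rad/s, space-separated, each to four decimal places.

0.2870 -0.5200 -0.8000 -0.4880 0.4490

o_n = [0.5316, 0.1954, -0.3085]
J₁: ẑ×o_n = [-0.1954, 0.5316, 0.0000], ω = ẑ
J2: z=[0.5000, -0.8660, 0.0000] o=[0.1905, 0.1100, 0.0000] → [0.2671, 0.1542, 0.3381, 0.5000, -0.8660, 0.0000]
J3: z=[0.5000, -0.8660, 0.0000] o=[0.6060, 0.3499, -0.0168] → [0.2526, 0.1459, -0.1416, 0.5000, -0.8660, 0.0000]
J4: z=[0.5000, -0.8660, 0.0000] o=[0.5709, 0.3296, -0.1921] → [0.1007, 0.0582, -0.1011, 0.5000, -0.8660, 0.0000]
J5: z=[-0.6536, -0.3774, 0.6561] o=[0.4686, 0.2706, -0.3280] → [0.0419, 0.0541, 0.0729, -0.6536, -0.3774, 0.6561]
q̇ = J⁺·V = [0.2870, -0.5200, -0.8000, -0.4880, 0.4490]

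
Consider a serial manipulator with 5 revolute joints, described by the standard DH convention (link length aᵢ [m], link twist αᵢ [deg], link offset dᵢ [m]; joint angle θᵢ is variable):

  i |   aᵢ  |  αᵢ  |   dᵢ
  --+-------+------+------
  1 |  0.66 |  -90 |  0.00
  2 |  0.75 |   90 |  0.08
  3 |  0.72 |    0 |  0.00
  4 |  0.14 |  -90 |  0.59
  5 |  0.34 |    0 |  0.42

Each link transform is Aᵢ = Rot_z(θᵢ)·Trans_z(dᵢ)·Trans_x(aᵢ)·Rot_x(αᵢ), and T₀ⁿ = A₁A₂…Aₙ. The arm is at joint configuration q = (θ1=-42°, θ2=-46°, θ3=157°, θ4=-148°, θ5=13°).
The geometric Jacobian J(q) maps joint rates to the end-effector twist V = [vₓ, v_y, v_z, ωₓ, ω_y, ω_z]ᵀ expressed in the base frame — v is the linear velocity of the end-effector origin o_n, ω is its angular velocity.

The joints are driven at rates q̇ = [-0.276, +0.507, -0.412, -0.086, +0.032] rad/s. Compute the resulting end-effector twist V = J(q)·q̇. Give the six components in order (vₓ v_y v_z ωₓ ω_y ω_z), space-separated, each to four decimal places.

o_n = [1.0361, 0.2108, 0.7070]
J₁: ẑ×o_n = [-0.2108, 1.0361, 0.0000], ω = ẑ
J2: z=[0.6691, 0.7431, 0.0000] o=[0.4905, -0.4416, 0.0000] → [0.5254, -0.4731, 0.0311, 0.6691, 0.7431, 0.0000]
J3: z=[-0.5346, 0.4813, 0.6947] o=[0.9312, -0.7308, 0.5395] → [-0.5734, 0.1624, -0.5538, -0.5346, 0.4813, 0.6947]
J4: z=[-0.5346, 0.4813, 0.6947] o=[0.7773, -0.2137, 0.0628] → [0.0153, 0.5242, -0.3514, -0.5346, 0.4813, 0.6947]
J5: z=[0.5801, 0.8067, -0.1125] o=[0.5479, 0.0223, 0.5721] → [0.1301, -0.1332, -0.2845, 0.5801, 0.8067, -0.1125]
V = J·q̇ = [0.5637, -0.6421, 0.2650, 0.6240, 0.1629, -0.6255]

0.5637 -0.6421 0.2650 0.6240 0.1629 -0.6255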